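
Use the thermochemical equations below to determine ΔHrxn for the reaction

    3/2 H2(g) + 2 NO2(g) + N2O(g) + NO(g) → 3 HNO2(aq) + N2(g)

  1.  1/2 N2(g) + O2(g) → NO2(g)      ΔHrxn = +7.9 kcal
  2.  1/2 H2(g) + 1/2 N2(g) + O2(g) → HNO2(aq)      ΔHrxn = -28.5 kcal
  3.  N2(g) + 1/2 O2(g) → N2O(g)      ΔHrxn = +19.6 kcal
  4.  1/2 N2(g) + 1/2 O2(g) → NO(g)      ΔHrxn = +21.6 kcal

eq. 1 reversed and × 2 (NO2(g) must end up as a reactant; ×2 to match 2 NO2(g) in the target): (-2)·(+7.9) = -15.8 kcal
eq. 2 × 3 (×3 to match 3 HNO2(aq) in the target): (3)·(-28.5) = -85.5 kcal
eq. 3 reversed (reverse to put N2O(g) on the reactant side): -19.6 kcal
eq. 4 reversed (reverse to put NO(g) on the reactant side): -21.6 kcal
By Hess's law, ΔHrxn = (-15.8) + (-85.5) + (-19.6) + (-21.6) = -142.5 kcal

ΔHrxn = -142.5 kcal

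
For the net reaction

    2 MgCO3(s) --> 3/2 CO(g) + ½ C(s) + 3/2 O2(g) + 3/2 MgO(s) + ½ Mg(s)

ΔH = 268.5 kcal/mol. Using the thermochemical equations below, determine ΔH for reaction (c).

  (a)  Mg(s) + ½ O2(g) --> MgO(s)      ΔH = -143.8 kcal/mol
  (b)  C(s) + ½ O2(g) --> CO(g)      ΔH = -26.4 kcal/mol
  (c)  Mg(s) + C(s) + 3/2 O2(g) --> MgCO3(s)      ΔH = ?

ΔH = -261.9 kcal/mol

(a) × 3/2: (3/2)·(-143.8) = -215.7 kcal/mol
(b) × 3/2: (3/2)·(-26.4) = -39.6 kcal/mol
(c) reversed and × 2: contributes −2·x
+268.5 = (-215.7) + (-39.6) − 2·x
x = (+268.5 − (-255.3)) / (-2) = -261.9 kcal/mol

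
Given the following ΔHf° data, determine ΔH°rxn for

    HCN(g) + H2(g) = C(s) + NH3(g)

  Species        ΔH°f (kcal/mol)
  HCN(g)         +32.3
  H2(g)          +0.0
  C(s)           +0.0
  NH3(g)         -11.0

ΔH°rxn = -43.3 kcal/mol

Products: 1·(+0.0) + 1·(-11.0) = -11.0
Reactants: 1·(+32.3) + 1·(+0.0) = +32.3
ΔH°rxn = (-11.0) − (+32.3) = -43.3 kcal/mol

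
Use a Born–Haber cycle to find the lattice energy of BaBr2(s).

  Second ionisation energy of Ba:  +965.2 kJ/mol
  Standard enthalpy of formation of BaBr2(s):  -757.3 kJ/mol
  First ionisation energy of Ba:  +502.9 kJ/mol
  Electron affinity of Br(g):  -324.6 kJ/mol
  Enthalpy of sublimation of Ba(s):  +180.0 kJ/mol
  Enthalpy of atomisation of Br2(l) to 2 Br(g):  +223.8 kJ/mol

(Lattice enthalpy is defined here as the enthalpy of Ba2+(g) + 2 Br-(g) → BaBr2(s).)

ΔHf° = 1·ΔHsub + 1·(ΣIE) + 1·D(Br2) + 2·EA + U
-757.3 = 1·(+180.0) + 1·(+1468.1) + 1·(+223.8) + 2·(-324.6) + U
U = -757.3 − (+1222.7) = -1980.0 kJ/mol

U = -1980.0 kJ/mol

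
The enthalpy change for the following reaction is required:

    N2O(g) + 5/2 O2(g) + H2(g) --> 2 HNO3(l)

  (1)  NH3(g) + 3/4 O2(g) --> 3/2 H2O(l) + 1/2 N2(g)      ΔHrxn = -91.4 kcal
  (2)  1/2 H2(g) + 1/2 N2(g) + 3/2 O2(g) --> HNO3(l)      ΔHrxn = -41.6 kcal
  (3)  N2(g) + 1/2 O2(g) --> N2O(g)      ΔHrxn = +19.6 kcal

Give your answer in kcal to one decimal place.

(1): not needed (NH3(g) appears nowhere else).
(2) × 2 (×2 to match 2 HNO3(l) in the target): (2)·(-41.6) = -83.2 kcal
(3) reversed (reverse to put N2O(g) on the reactant side): -19.6 kcal
By Hess's law, ΔHrxn = (2)·(-41.6) + (-1)·(+19.6) = -102.8 kcal

ΔHrxn = -102.8 kcal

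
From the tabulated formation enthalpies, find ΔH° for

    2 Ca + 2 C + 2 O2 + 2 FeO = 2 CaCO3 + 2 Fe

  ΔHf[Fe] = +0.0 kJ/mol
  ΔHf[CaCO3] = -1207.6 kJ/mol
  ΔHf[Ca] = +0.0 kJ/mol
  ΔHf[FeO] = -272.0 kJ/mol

ΔH° = -1871.2 kJ/mol

Products: 2·(-1207.6) + 2·(+0.0) = -2415.2
Reactants: 2·(+0.0) + 2·(+0.0) + 2·(+0.0) + 2·(-272.0) = -544.0
ΔH° = (-2415.2) − (-544.0) = -1871.2 kJ/mol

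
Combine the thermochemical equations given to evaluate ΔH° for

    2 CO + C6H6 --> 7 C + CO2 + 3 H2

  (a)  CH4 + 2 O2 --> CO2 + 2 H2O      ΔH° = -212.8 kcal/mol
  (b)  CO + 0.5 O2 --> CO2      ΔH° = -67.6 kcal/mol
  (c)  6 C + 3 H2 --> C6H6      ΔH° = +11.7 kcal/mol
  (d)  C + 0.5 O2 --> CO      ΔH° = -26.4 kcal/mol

(a): not needed.
(b) as written: -67.6 kcal/mol
(c) reversed: -11.7 kcal/mol
(d) reversed: +26.4 kcal/mol
Since enthalpy is a state function, ΔH° = (-67.6) + (-11.7) + (+26.4) = -52.9 kcal/mol

ΔH° = -52.9 kcal/mol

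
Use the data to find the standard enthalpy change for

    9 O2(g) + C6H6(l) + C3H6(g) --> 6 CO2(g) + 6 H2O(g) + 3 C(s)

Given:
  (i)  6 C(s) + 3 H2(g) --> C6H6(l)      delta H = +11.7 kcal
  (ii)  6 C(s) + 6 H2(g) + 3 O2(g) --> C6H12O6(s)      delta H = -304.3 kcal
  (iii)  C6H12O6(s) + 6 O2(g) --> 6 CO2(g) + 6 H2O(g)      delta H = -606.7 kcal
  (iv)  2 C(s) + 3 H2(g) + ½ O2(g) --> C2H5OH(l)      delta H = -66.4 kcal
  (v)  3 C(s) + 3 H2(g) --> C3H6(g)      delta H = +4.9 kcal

(i) reversed (C6H6(l) must end up as a reactant): -11.7 kcal
(ii) as written: -304.3 kcal
(iii) as written (CO2(g) already on the product side): -606.7 kcal
(iv): not needed (C2H5OH(l) appears nowhere else).
(v) reversed (reverse to put C3H6(g) on the reactant side): -4.9 kcal
delta H = (-11.7) + (-304.3) + (-606.7) + (-4.9) = -927.6 kcal

delta H = -927.6 kcal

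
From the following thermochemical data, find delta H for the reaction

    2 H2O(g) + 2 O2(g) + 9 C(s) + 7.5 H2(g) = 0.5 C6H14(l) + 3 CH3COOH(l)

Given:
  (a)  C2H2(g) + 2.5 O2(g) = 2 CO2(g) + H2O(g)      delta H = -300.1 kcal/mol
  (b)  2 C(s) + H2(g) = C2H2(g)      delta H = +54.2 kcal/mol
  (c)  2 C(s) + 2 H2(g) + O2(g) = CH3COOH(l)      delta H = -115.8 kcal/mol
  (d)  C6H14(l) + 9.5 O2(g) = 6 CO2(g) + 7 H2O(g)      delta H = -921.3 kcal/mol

(a) × 3/2: (3/2)·(-300.1) = -450.15 kcal/mol
(b) × 3/2: (3/2)·(+54.2) = +81.3 kcal/mol
(c) × 3 (scale by 3 for the 3 CH3COOH(l)): (3)·(-115.8) = -347.4 kcal/mol
(d) reversed and × 1/2 (reverse to put C6H14(l) on the product side; ×1/2 to match 1/2 C6H14(l) in the target): (-1/2)·(-921.3) = +460.65 kcal/mol
delta H = (-450.15) + (+81.3) + (-347.4) + (+460.65) = -255.6 kcal/mol

delta H = -255.6 kcal/mol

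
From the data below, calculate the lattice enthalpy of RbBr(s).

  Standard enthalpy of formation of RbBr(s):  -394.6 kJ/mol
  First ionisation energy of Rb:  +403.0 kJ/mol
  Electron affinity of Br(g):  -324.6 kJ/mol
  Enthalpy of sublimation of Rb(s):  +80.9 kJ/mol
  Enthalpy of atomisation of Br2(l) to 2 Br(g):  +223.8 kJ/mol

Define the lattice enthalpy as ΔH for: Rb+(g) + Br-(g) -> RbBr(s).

ΔHf° = 1·ΔHsub + 1·(ΣIE) + 1/2·D(Br2) + 1·EA + U
-394.6 = 1·(+80.9) + 1·(+403.0) + 1/2·(+223.8) + 1·(-324.6) + U
U = -394.6 − (+271.2) = -665.8 kJ/mol

U = -665.8 kJ/mol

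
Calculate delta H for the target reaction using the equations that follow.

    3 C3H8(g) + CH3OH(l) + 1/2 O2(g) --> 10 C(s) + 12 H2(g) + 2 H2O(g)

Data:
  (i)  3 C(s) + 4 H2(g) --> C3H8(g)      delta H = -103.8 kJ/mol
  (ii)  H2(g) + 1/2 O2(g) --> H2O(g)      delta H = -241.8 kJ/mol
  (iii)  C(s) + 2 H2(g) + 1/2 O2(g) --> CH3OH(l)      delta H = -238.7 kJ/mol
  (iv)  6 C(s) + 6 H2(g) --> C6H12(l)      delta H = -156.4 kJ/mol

delta H = 66.5 kJ/mol

(i) reversed and × 3: (-3)·(-103.8) = +311.4 kJ/mol
(ii) × 2: (2)·(-241.8) = -483.6 kJ/mol
(iii) reversed: +238.7 kJ/mol
(iv): not needed.
delta H = (-3)·(-103.8) + (2)·(-241.8) + (-1)·(-238.7) = 66.5 kJ/mol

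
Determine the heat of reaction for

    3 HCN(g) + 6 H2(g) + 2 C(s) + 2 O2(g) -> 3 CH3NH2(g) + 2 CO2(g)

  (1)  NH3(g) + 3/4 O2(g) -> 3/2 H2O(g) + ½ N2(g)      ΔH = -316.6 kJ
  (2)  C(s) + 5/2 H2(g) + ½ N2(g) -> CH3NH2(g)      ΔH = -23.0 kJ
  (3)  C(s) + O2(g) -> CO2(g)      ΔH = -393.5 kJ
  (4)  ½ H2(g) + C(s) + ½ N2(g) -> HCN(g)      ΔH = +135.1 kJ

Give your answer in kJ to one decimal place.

(1): not needed (NH3(g) appears nowhere else).
(2) × 3 (×3 to match 3 CH3NH2(g) in the target): (3)·(-23.0) = -69.0 kJ
(3) × 2 (scale by 2 for the 2 CO2(g)): (2)·(-393.5) = -787.0 kJ
(4) reversed and × 3 (reverse to put HCN(g) on the reactant side; scale by 3 for the 3 HCN(g)): (-3)·(+135.1) = -405.3 kJ
Summing the manipulated equations, ΔH = (3)·(-23.0) + (2)·(-393.5) + (-3)·(+135.1) = -1261.3 kJ

ΔH = -1261.3 kJ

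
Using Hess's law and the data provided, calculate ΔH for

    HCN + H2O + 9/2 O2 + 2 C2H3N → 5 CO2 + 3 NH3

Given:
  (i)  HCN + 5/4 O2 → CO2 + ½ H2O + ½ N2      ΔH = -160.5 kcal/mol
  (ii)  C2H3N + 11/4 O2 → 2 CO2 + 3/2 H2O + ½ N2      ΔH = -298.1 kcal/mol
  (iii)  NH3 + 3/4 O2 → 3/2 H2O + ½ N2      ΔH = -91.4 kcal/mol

(i) as written: -160.5 kcal/mol
(ii) × 2: (2)·(-298.1) = -596.2 kcal/mol
(iii) reversed and × 3: (-3)·(-91.4) = +274.2 kcal/mol
Since enthalpy is a state function, ΔH = (-160.5) + (-596.2) + (+274.2) = -482.5 kcal/mol

ΔH = -482.5 kcal/mol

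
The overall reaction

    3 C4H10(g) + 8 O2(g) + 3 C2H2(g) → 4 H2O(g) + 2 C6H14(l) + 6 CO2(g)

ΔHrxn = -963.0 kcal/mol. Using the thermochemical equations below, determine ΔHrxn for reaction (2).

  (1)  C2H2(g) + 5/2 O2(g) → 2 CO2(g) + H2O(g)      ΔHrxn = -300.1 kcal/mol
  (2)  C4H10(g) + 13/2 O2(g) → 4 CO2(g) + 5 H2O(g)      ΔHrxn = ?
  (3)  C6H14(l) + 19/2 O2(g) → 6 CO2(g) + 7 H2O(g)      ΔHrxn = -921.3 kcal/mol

(1) × 3 (scale by 3 for the 3 C2H2(g)): (3)·(-300.1) = -900.3 kcal/mol
(2) × 3 (×3 to match 3 C4H10(g) in the target): contributes 3·x
(3) reversed and × 2 (C6H14(l) must end up as a product; scale by 2 for the 2 C6H14(l)): (-2)·(-921.3) = +1842.6 kcal/mol
-963.0 = (-900.3) + (+1842.6) + 3·x
x = (-963.0 − (+942.3)) / (3) = -635.1 kcal/mol

ΔHrxn = -635.1 kcal/mol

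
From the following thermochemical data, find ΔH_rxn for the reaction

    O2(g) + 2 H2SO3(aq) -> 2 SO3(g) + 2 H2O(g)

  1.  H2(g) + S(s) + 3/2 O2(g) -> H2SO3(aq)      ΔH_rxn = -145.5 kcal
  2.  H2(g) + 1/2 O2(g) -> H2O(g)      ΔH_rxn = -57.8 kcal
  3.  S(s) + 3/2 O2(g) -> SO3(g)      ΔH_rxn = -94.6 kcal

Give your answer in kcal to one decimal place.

ΔH_rxn = -13.8 kcal

eq. 1 reversed and × 2: (-2)·(-145.5) = +291.0 kcal
eq. 2 × 2: (2)·(-57.8) = -115.6 kcal
eq. 3 × 2: (2)·(-94.6) = -189.2 kcal
ΔH_rxn = (-2)·(-145.5) + (2)·(-57.8) + (2)·(-94.6) = -13.8 kcal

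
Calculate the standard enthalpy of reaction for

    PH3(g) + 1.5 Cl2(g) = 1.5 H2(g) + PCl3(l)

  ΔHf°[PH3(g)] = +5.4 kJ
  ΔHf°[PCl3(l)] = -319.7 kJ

ΔH_rxn = -325.1 kJ

ΔH°rxn = Σ nΔHf°(products) − Σ nΔHf°(reactants).
Products: 3/2·(+0.0) + 1·(-319.7) = -319.7
Reactants: 1·(+5.4) + 3/2·(+0.0) = +5.4
ΔH_rxn = (-319.7) − (+5.4) = -325.1 kJ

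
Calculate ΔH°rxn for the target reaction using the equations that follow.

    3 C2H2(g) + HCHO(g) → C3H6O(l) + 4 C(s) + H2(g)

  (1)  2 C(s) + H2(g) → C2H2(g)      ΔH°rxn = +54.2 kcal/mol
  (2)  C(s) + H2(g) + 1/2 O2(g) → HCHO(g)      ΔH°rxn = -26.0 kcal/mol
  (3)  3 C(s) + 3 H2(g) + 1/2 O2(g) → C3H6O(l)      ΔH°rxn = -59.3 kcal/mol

ΔH°rxn = -195.9 kcal/mol

(1) reversed and × 3 (reverse to put C2H2(g) on the reactant side; scale by 3 for the 3 C2H2(g)): (-3)·(+54.2) = -162.6 kcal/mol
(2) reversed (HCHO(g) must end up as a reactant): +26.0 kcal/mol
(3) as written (C3H6O(l) already on the product side): -59.3 kcal/mol
Summing the manipulated equations, ΔH°rxn = (-3)·(+54.2) + (-1)·(-26.0) + (1)·(-59.3) = -195.9 kcal/mol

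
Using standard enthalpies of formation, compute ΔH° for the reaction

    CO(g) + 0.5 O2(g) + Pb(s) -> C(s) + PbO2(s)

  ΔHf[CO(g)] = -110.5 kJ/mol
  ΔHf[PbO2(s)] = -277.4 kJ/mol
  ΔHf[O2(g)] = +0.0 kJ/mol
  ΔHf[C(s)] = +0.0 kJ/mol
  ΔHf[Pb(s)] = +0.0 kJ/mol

ΔH° = -166.9 kJ/mol

ΔH°rxn = Σ nΔHf°(products) − Σ nΔHf°(reactants).
Products: 1·(+0.0) + 1·(-277.4) = -277.4
Reactants: 1·(-110.5) + 1/2·(+0.0) + 1·(+0.0) = -110.5
ΔH° = (-277.4) − (-110.5) = -166.9 kJ/mol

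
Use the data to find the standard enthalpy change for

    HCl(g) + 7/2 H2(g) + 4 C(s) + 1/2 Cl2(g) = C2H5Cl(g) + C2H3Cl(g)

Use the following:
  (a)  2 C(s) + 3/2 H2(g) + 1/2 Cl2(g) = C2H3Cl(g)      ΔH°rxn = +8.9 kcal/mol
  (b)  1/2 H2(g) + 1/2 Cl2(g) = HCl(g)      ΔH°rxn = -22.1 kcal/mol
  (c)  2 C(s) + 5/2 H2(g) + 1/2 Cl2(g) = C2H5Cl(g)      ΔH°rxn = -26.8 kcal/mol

(a) as written (C2H3Cl(g) already on the product side): +8.9 kcal/mol
(b) reversed (reverse to put HCl(g) on the reactant side): +22.1 kcal/mol
(c) as written (C2H5Cl(g) already on the product side): -26.8 kcal/mol
Since enthalpy is a state function, ΔH°rxn = (+8.9) + (+22.1) + (-26.8) = 4.2 kcal/mol

ΔH°rxn = 4.2 kcal/mol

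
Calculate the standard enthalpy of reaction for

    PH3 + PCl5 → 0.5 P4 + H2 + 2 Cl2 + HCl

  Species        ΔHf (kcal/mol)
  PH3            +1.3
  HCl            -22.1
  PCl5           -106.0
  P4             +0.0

ΔH° = 82.6 kcal/mol

Products: 1/2·(+0.0) + 1·(+0.0) + 2·(+0.0) + 1·(-22.1) = -22.1
Reactants: 1·(+1.3) + 1·(-106.0) = -104.7
ΔH° = (-22.1) − (-104.7) = 82.6 kcal/mol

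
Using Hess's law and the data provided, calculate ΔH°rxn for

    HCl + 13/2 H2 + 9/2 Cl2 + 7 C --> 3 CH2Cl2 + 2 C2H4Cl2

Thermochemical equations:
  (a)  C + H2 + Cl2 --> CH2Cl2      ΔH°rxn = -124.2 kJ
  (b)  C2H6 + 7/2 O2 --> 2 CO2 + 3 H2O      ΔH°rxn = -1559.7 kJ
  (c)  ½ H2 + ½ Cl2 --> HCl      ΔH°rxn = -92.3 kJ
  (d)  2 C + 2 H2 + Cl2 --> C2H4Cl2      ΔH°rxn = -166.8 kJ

ΔH°rxn = -613.9 kJ

(a) × 3: (3)·(-124.2) = -372.6 kJ
(b): not needed.
(c) reversed: +92.3 kJ
(d) × 2: (2)·(-166.8) = -333.6 kJ
ΔH°rxn = (-372.6) + (+92.3) + (-333.6) = -613.9 kJ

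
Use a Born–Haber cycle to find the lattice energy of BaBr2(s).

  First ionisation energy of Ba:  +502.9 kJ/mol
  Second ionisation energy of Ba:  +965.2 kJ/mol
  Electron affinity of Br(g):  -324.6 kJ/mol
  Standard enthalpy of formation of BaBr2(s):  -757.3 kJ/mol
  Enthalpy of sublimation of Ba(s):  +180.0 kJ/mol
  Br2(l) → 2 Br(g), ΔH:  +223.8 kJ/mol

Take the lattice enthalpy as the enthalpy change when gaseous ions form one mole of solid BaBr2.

U = -1980.0 kJ/mol

ΔHf° = 1·ΔHsub + 1·(ΣIE) + 1·D(Br2) + 2·EA + U
-757.3 = 1·(+180.0) + 1·(+1468.1) + 1·(+223.8) + 2·(-324.6) + U
U = -757.3 − (+1222.7) = -1980.0 kJ/mol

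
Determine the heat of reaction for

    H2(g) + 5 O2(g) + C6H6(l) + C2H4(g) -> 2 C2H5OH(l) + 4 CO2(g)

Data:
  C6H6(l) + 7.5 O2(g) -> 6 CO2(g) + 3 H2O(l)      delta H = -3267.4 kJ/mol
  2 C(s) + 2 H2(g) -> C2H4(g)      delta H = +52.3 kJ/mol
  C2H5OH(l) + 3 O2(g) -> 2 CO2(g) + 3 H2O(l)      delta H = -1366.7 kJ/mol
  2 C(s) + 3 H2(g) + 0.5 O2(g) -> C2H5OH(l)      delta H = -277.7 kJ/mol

delta H = -2230.7 kJ/mol

equation 1 as written: -3267.4 kJ/mol
equation 2 reversed: -52.3 kJ/mol
equation 3 reversed: +1366.7 kJ/mol
equation 4 as written: -277.7 kJ/mol
delta H = (1)·(-3267.4) + (-1)·(+52.3) + (-1)·(-1366.7) + (1)·(-277.7) = -2230.7 kJ/mol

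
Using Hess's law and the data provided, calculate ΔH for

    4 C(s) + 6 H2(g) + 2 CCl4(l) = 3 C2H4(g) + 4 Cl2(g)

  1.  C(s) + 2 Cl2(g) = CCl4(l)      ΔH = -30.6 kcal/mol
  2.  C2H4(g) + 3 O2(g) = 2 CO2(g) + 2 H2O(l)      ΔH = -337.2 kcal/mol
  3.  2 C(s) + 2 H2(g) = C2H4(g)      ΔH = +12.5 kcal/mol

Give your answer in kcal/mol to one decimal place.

ΔH = 98.7 kcal/mol

eq. 1 reversed and × 2 (CCl4(l) must end up as a reactant; scale by 2 for the 2 CCl4(l)): (-2)·(-30.6) = +61.2 kcal/mol
eq. 2: not needed (CO2(g) appears nowhere else).
eq. 3 × 3 (×3 to match 6 H2(g) in the target): (3)·(+12.5) = +37.5 kcal/mol
Summing the manipulated equations, ΔH = (-2)·(-30.6) + (3)·(+12.5) = 98.7 kcal/mol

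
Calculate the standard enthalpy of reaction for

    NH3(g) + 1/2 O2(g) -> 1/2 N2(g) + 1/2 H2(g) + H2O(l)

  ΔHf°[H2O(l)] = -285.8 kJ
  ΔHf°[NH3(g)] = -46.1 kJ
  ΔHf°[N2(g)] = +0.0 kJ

ΔH°rxn = -239.7 kJ

Products: 1/2·(+0.0) + 1/2·(+0.0) + 1·(-285.8) = -285.8
Reactants: 1·(-46.1) + 1/2·(+0.0) = -46.1
ΔH°rxn = (-285.8) − (-46.1) = -239.7 kJ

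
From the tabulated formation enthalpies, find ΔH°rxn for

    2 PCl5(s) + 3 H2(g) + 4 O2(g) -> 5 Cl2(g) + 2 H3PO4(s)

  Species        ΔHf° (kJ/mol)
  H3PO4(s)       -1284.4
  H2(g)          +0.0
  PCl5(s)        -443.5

ΔH°rxn = -1681.8 kJ/mol

Products: 5·(+0.0) + 2·(-1284.4) = -2568.8
Reactants: 2·(-443.5) + 3·(+0.0) + 4·(+0.0) = -887.0
ΔH°rxn = (-2568.8) − (-887.0) = -1681.8 kJ/mol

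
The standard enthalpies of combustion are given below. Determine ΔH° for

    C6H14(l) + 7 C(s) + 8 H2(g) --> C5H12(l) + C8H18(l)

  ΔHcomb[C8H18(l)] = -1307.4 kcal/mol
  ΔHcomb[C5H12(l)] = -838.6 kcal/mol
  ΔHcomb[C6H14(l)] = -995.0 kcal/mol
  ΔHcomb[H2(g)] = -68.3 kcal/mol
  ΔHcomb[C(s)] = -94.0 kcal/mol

Using ΔH = Σ nΔHc°(reactants) − Σ nΔHc°(products):
= [1·(-995.0) + 7·(-94.0) + 8·(-68.3)] − [1·(-838.6) + 1·(-1307.4)]
= -53.4 kcal/mol

ΔH° = -53.4 kcal/mol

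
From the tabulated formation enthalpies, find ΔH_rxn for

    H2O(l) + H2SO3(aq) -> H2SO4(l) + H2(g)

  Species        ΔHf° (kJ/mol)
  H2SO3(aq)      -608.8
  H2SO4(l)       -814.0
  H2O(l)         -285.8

ΔH_rxn = 80.6 kJ/mol

ΔH°rxn = Σ nΔHf°(products) − Σ nΔHf°(reactants).
Products: 1·(-814.0) + 1·(+0.0) = -814.0
Reactants: 1·(-285.8) + 1·(-608.8) = -894.6
ΔH_rxn = (-814.0) − (-894.6) = 80.6 kJ/mol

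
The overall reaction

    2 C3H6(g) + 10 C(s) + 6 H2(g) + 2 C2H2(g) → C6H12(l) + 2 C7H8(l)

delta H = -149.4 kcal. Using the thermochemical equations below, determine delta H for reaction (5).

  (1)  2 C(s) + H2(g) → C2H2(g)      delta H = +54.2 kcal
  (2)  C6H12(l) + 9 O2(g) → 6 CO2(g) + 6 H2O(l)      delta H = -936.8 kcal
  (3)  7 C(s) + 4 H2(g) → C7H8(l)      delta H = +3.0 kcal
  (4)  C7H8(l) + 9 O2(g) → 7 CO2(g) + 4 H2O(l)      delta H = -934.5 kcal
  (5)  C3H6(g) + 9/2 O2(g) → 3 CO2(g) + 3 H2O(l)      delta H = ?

(1) reversed and × 2: (-2)·(+54.2) = -108.4 kcal
(2) reversed: +936.8 kcal
(3) × 2: (2)·(+3.0) = +6.0 kcal
(4): not needed.
(5) × 2: contributes 2·x
-149.4 = (-108.4) + (+936.8) + (+6.0) + 2·x
x = (-149.4 − (+834.4)) / (2) = -491.9 kcal

delta H = -491.9 kcal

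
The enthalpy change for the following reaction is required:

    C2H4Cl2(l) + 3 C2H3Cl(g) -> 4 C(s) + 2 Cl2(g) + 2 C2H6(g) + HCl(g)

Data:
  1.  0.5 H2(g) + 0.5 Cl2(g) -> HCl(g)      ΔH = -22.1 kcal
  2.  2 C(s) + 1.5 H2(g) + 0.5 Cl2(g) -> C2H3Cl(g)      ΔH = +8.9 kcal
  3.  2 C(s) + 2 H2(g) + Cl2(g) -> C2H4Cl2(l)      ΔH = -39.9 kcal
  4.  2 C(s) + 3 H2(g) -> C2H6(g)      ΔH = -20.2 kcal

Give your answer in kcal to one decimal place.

eq. 1 as written: -22.1 kcal
eq. 2 reversed and × 3: (-3)·(+8.9) = -26.7 kcal
eq. 3 reversed: +39.9 kcal
eq. 4 × 2: (2)·(-20.2) = -40.4 kcal
Summing the manipulated equations, ΔH = (-22.1) + (-26.7) + (+39.9) + (-40.4) = -49.3 kcal

ΔH = -49.3 kcal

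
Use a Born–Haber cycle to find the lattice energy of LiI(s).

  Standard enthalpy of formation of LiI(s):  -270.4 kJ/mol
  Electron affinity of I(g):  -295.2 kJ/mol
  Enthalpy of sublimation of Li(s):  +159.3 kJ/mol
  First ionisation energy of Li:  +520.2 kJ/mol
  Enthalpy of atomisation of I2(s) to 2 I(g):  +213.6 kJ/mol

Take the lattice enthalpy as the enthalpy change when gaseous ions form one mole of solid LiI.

ΔHf° = 1·ΔHsub + 1·(ΣIE) + 1/2·D(I2) + 1·EA + U
-270.4 = 1·(+159.3) + 1·(+520.2) + 1/2·(+213.6) + 1·(-295.2) + U
U = -270.4 − (+491.1) = -761.5 kJ/mol

U = -761.5 kJ/mol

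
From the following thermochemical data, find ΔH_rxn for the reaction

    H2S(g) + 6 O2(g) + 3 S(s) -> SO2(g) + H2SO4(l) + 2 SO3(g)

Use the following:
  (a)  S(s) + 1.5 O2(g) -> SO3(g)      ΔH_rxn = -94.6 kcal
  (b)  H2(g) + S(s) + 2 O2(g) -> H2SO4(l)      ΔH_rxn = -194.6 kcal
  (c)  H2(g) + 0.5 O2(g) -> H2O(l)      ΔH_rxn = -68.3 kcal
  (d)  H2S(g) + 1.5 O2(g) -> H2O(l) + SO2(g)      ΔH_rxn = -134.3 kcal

ΔH_rxn = -449.8 kcal

(a) × 2: (2)·(-94.6) = -189.2 kcal
(b) as written: -194.6 kcal
(c) reversed: +68.3 kcal
(d) as written: -134.3 kcal
By Hess's law, ΔH_rxn = (-189.2) + (-194.6) + (+68.3) + (-134.3) = -449.8 kcal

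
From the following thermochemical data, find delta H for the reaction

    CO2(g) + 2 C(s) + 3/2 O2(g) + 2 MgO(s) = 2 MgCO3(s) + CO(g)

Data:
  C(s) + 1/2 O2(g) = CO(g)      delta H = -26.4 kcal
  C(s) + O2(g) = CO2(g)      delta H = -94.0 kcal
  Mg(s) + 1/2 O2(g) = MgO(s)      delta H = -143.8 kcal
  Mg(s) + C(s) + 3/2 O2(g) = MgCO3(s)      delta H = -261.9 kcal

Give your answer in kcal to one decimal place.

equation 1 as written: -26.4 kcal
equation 2 reversed: +94.0 kcal
equation 3 reversed and × 2: (-2)·(-143.8) = +287.6 kcal
equation 4 × 2: (2)·(-261.9) = -523.8 kcal
Since enthalpy is a state function, delta H = (-26.4) + (+94.0) + (+287.6) + (-523.8) = -168.6 kcal

delta H = -168.6 kcal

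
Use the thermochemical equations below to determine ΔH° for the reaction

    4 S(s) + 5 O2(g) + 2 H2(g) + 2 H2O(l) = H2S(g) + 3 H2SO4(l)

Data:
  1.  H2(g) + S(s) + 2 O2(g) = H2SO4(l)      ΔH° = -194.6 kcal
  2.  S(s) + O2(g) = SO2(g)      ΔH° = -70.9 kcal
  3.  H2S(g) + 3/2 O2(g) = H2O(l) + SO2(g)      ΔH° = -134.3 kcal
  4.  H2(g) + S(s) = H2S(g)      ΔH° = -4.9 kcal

eq. 1 × 3 (scale by 3 for the 3 H2SO4(l)): (3)·(-194.6) = -583.8 kcal
eq. 2 × 2: (2)·(-70.9) = -141.8 kcal
eq. 3 reversed and × 2 (H2O(l) must end up as a reactant; scale by 2 for the 2 H2O(l)): (-2)·(-134.3) = +268.6 kcal
eq. 4 reversed: +4.9 kcal
By Hess's law, ΔH° = (-583.8) + (-141.8) + (+268.6) + (+4.9) = -452.1 kcal

ΔH° = -452.1 kcal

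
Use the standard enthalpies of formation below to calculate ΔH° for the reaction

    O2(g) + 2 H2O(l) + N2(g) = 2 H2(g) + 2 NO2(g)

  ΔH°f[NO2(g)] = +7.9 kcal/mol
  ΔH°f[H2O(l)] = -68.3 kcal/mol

ΔH° = 152.4 kcal/mol

Products: 2·(+0.0) + 2·(+7.9) = +15.8
Reactants: 1·(+0.0) + 2·(-68.3) + 1·(+0.0) = -136.6
ΔH° = (+15.8) − (-136.6) = 152.4 kcal/mol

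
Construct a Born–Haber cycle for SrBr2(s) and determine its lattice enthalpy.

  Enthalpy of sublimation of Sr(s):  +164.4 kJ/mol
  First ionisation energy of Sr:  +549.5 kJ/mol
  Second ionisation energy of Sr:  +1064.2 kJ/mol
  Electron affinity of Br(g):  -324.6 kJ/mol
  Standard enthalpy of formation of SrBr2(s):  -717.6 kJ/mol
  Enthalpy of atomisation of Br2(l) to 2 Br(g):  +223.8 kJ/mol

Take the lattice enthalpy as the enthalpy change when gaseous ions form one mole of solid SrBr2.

U = -2070.3 kJ/mol

ΔHf° = 1·ΔHsub + 1·(ΣIE) + 1·D(Br2) + 2·EA + U
-717.6 = 1·(+164.4) + 1·(+1613.7) + 1·(+223.8) + 2·(-324.6) + U
U = -717.6 − (+1352.7) = -2070.3 kJ/mol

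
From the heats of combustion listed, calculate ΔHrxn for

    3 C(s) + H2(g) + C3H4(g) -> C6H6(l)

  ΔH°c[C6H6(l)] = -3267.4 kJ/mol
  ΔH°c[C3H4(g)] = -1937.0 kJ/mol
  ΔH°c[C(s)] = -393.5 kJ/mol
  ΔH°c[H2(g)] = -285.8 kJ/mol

With combustion enthalpies, reactants minus products:
= [3·(-393.5) + 1·(-285.8) + 1·(-1937.0)] − [1·(-3267.4)]
= -135.9 kJ/mol

ΔHrxn = -135.9 kJ/mol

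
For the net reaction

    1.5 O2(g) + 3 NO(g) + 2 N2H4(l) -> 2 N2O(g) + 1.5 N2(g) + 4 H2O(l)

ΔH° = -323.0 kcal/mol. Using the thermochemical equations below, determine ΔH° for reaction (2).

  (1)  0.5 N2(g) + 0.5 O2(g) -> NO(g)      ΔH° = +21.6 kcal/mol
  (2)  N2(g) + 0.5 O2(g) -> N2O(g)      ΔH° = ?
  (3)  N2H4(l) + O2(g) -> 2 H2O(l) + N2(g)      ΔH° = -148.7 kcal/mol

ΔH° = 19.6 kcal/mol

(1) reversed and × 3 (reverse to put NO(g) on the reactant side; scale by 3 for the 3 NO(g)): (-3)·(+21.6) = -64.8 kcal/mol
(2) × 2 (×2 to match 2 N2O(g) in the target): contributes 2·x
(3) × 2 (×2 to match 2 N2H4(l) in the target): (2)·(-148.7) = -297.4 kcal/mol
-323.0 = (-64.8) + (-297.4) + 2·x
x = (-323.0 − (-362.2)) / (2) = 19.6 kcal/mol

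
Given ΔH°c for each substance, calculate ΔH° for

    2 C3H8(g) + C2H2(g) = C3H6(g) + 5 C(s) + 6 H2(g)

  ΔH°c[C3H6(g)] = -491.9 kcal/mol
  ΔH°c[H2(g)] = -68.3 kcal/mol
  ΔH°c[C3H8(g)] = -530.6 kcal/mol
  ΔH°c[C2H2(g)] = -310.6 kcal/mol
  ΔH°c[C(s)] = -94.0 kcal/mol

Using ΔH = Σ nΔHc°(reactants) − Σ nΔHc°(products):
= [2·(-530.6) + 1·(-310.6)] − [1·(-491.9) + 5·(-94.0) + 6·(-68.3)]
= -0.1 kcal/mol

ΔH° = -0.1 kcal/mol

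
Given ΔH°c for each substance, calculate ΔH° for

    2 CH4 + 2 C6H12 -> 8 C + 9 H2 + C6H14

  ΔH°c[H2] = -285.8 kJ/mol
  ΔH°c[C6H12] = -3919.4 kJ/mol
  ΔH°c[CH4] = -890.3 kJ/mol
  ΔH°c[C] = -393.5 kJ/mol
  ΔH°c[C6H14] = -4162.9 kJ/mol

ΔH° = 263.7 kJ/mol

Using ΔH = Σ nΔHc°(reactants) − Σ nΔHc°(products):
= [2·(-890.3) + 2·(-3919.4)] − [8·(-393.5) + 9·(-285.8) + 1·(-4162.9)]
= 263.7 kJ/mol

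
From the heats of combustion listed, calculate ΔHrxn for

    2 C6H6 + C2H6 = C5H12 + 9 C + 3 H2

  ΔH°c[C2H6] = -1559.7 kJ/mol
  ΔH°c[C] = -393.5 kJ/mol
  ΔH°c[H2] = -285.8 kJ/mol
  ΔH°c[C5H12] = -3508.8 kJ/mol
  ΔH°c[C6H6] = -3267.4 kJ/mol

Using ΔH = Σ nΔHc°(reactants) − Σ nΔHc°(products):
= [2·(-3267.4) + 1·(-1559.7)] − [1·(-3508.8) + 9·(-393.5) + 3·(-285.8)]
= -186.8 kJ/mol

ΔHrxn = -186.8 kJ/mol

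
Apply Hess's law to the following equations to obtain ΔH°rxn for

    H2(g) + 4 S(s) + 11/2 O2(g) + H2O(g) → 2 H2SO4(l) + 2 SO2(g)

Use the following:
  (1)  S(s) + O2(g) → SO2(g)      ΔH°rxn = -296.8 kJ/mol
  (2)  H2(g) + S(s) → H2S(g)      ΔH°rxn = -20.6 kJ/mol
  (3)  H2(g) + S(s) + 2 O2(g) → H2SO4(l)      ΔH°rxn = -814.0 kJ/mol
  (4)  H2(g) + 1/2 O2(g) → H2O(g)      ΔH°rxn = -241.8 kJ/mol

(1) × 2: (2)·(-296.8) = -593.6 kJ/mol
(2): not needed.
(3) × 2: (2)·(-814.0) = -1628.0 kJ/mol
(4) reversed: +241.8 kJ/mol
Summing the manipulated equations, ΔH°rxn = (-593.6) + (-1628.0) + (+241.8) = -1979.8 kJ/mol

ΔH°rxn = -1979.8 kJ/mol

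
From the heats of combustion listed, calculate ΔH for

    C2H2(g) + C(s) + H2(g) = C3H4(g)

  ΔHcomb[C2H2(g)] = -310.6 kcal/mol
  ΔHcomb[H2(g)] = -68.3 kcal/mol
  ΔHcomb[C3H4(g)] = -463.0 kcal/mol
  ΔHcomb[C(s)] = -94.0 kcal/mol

ΔH = -9.9 kcal/mol

Using ΔH = Σ nΔHc°(reactants) − Σ nΔHc°(products):
= [1·(-310.6) + 1·(-94.0) + 1·(-68.3)] − [1·(-463.0)]
= -9.9 kcal/mol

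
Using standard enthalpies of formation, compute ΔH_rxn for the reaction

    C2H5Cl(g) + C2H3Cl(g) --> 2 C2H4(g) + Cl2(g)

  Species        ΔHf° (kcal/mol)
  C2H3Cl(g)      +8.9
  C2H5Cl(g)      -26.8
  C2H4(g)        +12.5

ΔH°rxn = Σ nΔHf°(products) − Σ nΔHf°(reactants).
Products: 2·(+12.5) + 1·(+0.0) = +25.0
Reactants: 1·(-26.8) + 1·(+8.9) = -17.9
ΔH_rxn = (+25.0) − (-17.9) = 42.9 kcal/mol

ΔH_rxn = 42.9 kcal/mol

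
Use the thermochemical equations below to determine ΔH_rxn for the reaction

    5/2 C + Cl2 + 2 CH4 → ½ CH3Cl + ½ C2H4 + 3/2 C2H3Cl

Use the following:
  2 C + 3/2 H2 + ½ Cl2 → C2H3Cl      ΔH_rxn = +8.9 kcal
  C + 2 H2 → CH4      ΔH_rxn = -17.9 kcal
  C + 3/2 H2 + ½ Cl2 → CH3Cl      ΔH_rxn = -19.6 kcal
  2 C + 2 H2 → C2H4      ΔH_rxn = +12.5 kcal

equation 1 × 3/2: (3/2)·(+8.9) = +13.35 kcal
equation 2 reversed and × 2: (-2)·(-17.9) = +35.8 kcal
equation 3 × 1/2: (1/2)·(-19.6) = -9.8 kcal
equation 4 × 1/2: (1/2)·(+12.5) = +6.25 kcal
ΔH_rxn = (3/2)·(+8.9) + (-2)·(-17.9) + (1/2)·(-19.6) + (1/2)·(+12.5) = 45.6 kcal

ΔH_rxn = 45.6 kcal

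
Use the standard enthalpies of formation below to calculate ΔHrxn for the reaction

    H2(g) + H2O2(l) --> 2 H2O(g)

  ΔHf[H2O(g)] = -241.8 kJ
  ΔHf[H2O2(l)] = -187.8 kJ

Products: 2·(-241.8) = -483.6
Reactants: 1·(+0.0) + 1·(-187.8) = -187.8
ΔHrxn = (-483.6) − (-187.8) = -295.8 kJ

ΔHrxn = -295.8 kJ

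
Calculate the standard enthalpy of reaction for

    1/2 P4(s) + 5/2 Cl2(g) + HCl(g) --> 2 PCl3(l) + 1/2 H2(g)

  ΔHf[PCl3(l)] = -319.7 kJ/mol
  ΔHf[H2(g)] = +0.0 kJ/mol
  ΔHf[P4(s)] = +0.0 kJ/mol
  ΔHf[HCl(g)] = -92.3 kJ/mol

ΔH° = -547.1 kJ/mol

Products: 2·(-319.7) + 1/2·(+0.0) = -639.4
Reactants: 1/2·(+0.0) + 5/2·(+0.0) + 1·(-92.3) = -92.3
ΔH° = (-639.4) − (-92.3) = -547.1 kJ/mol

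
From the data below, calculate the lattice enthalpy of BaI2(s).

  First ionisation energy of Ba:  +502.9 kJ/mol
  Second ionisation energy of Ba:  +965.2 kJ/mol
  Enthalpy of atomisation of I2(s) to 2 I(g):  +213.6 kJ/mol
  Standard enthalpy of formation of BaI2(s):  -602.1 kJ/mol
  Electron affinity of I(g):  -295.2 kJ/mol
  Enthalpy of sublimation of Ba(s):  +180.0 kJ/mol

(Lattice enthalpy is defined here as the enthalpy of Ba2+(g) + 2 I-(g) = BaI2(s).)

ΔHf° = 1·ΔHsub + 1·(ΣIE) + 1·D(I2) + 2·EA + U
-602.1 = 1·(+180.0) + 1·(+1468.1) + 1·(+213.6) + 2·(-295.2) + U
U = -602.1 − (+1271.3) = -1873.4 kJ/mol

U = -1873.4 kJ/mol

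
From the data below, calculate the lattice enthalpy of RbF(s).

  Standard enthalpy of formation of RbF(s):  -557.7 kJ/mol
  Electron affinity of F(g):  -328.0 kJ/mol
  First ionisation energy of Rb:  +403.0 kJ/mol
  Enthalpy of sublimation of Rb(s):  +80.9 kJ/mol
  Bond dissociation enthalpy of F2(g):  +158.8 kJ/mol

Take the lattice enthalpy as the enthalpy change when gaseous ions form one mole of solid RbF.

U = -793.0 kJ/mol

ΔHf° = 1·ΔHsub + 1·(ΣIE) + 1/2·D(F2) + 1·EA + U
-557.7 = 1·(+80.9) + 1·(+403.0) + 1/2·(+158.8) + 1·(-328.0) + U
U = -557.7 − (+235.3) = -793.0 kJ/mol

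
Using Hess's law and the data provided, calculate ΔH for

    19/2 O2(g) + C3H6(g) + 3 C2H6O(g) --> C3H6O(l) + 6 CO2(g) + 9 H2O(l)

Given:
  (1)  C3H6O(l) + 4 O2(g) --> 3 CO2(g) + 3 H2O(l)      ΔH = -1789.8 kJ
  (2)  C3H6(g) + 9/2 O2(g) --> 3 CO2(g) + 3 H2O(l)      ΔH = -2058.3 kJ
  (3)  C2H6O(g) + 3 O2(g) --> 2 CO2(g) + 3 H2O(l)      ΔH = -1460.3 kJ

ΔH = -4649.4 kJ

(1) reversed: +1789.8 kJ
(2) as written: -2058.3 kJ
(3) × 3: (3)·(-1460.3) = -4380.9 kJ
Since enthalpy is a state function, ΔH = (-1)·(-1789.8) + (1)·(-2058.3) + (3)·(-1460.3) = -4649.4 kJ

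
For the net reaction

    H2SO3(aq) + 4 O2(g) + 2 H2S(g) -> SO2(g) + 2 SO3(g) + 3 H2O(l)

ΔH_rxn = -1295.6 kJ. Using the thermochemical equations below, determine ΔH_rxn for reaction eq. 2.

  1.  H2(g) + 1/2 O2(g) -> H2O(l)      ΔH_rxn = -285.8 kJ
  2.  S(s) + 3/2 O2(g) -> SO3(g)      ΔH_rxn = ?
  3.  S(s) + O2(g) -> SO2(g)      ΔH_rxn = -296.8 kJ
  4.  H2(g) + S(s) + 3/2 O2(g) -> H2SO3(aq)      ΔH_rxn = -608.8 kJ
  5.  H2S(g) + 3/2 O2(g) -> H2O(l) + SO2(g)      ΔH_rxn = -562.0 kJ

eq. 1 as written: -285.8 kJ
eq. 2 × 2 (scale by 2 for the 2 SO3(g)): contributes 2·x
eq. 3 reversed: +296.8 kJ
eq. 4 reversed (H2SO3(aq) must end up as a reactant): +608.8 kJ
eq. 5 × 2 (scale by 2 for the 2 H2S(g)): (2)·(-562.0) = -1124.0 kJ
-1295.6 = (-285.8) + (+296.8) + (+608.8) + (-1124.0) + 2·x
x = (-1295.6 − (-504.2)) / (2) = -395.7 kJ

ΔH_rxn = -395.7 kJ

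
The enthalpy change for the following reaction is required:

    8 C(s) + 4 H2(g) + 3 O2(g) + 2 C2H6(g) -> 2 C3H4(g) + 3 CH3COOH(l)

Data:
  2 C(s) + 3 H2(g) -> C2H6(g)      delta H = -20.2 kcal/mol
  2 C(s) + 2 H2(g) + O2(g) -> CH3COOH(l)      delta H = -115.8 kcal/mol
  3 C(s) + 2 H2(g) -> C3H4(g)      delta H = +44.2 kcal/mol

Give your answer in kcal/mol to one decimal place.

equation 1 reversed and × 2 (reverse to put C2H6(g) on the reactant side; scale by 2 for the 2 C2H6(g)): (-2)·(-20.2) = +40.4 kcal/mol
equation 2 × 3 (×3 to match 3 CH3COOH(l) in the target): (3)·(-115.8) = -347.4 kcal/mol
equation 3 × 2 (×2 to match 2 C3H4(g) in the target): (2)·(+44.2) = +88.4 kcal/mol
delta H = (+40.4) + (-347.4) + (+88.4) = -218.6 kcal/mol

delta H = -218.6 kcal/mol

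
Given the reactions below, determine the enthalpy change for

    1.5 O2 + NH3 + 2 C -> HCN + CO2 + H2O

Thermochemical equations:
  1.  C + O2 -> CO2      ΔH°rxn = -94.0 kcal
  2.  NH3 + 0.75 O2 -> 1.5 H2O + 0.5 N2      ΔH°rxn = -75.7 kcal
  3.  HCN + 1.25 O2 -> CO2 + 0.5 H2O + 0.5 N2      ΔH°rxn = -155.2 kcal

eq. 1 × 2: (2)·(-94.0) = -188.0 kcal
eq. 2 as written: -75.7 kcal
eq. 3 reversed: +155.2 kcal
ΔH°rxn = (2)·(-94.0) + (1)·(-75.7) + (-1)·(-155.2) = -108.5 kcal

ΔH°rxn = -108.5 kcal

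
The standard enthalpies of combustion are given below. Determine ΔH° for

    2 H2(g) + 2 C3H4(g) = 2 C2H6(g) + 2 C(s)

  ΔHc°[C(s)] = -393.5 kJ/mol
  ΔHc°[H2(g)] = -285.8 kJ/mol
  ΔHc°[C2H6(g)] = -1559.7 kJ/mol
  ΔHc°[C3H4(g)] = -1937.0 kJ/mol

Using ΔH = Σ nΔHc°(reactants) − Σ nΔHc°(products):
= [2·(-285.8) + 2·(-1937.0)] − [2·(-1559.7) + 2·(-393.5)]
= -539.2 kJ/mol

ΔH° = -539.2 kJ/mol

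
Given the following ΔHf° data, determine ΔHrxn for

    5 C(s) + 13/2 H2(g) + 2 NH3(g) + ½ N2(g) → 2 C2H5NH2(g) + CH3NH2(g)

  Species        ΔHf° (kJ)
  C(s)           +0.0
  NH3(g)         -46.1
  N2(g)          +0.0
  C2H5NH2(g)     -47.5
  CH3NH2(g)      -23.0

ΔHrxn = -25.8 kJ

Products: 2·(-47.5) + 1·(-23.0) = -118.0
Reactants: 5·(+0.0) + 13/2·(+0.0) + 2·(-46.1) + 1/2·(+0.0) = -92.2
ΔHrxn = (-118.0) − (-92.2) = -25.8 kJ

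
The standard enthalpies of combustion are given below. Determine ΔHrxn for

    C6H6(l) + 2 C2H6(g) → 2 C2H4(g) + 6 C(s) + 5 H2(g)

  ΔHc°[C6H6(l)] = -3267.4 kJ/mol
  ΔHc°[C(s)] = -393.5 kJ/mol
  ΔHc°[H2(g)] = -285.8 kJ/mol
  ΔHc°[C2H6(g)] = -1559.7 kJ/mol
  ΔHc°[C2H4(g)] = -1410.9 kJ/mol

ΔHrxn = 225.0 kJ/mol

Using ΔH = Σ nΔHc°(reactants) − Σ nΔHc°(products):
= [1·(-3267.4) + 2·(-1559.7)] − [2·(-1410.9) + 6·(-393.5) + 5·(-285.8)]
= 225.0 kJ/mol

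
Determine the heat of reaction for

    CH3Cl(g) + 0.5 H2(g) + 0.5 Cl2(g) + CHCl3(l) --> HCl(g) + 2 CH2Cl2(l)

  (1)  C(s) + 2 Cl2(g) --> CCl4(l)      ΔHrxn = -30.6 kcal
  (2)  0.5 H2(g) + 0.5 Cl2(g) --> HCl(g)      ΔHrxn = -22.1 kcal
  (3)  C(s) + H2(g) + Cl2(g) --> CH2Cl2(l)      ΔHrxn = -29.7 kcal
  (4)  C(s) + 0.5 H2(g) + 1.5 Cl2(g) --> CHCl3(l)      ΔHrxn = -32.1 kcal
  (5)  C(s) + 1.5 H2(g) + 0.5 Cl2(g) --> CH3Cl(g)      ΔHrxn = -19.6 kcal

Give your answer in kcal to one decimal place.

(1): not needed (CCl4(l) appears nowhere else).
(2) as written (HCl(g) already on the product side): -22.1 kcal
(3) × 2 (scale by 2 for the 2 CH2Cl2(l)): (2)·(-29.7) = -59.4 kcal
(4) reversed (CHCl3(l) must end up as a reactant): +32.1 kcal
(5) reversed (reverse to put CH3Cl(g) on the reactant side): +19.6 kcal
ΔHrxn = (1)·(-22.1) + (2)·(-29.7) + (-1)·(-32.1) + (-1)·(-19.6) = -29.8 kcal

ΔHrxn = -29.8 kcal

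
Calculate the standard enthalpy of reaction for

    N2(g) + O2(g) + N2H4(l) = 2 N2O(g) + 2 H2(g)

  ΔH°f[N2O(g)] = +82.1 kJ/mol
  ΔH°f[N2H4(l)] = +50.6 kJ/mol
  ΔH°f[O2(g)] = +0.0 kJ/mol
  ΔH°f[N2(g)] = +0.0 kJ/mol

Products: 2·(+82.1) + 2·(+0.0) = +164.2
Reactants: 1·(+0.0) + 1·(+0.0) + 1·(+50.6) = +50.6
ΔH_rxn = (+164.2) − (+50.6) = 113.6 kJ/mol

ΔH_rxn = 113.6 kJ/mol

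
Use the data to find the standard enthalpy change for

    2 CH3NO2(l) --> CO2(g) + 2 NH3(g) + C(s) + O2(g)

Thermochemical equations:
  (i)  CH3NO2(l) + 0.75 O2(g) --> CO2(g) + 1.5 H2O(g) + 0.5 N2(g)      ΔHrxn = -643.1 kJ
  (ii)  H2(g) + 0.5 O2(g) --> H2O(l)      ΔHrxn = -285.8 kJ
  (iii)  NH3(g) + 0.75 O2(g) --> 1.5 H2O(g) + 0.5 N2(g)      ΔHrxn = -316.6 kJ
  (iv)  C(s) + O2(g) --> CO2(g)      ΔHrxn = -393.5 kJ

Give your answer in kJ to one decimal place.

(i) × 2 (×2 to match 2 CH3NO2(l) in the target): (2)·(-643.1) = -1286.2 kJ
(ii): not needed (H2(g) appears nowhere else).
(iii) reversed and × 2 (NH3(g) must end up as a product; scale by 2 for the 2 NH3(g)): (-2)·(-316.6) = +633.2 kJ
(iv) reversed (reverse to put C(s) on the product side): +393.5 kJ
Combining the equations, ΔHrxn = (2)·(-643.1) + (-2)·(-316.6) + (-1)·(-393.5) = -259.5 kJ

ΔHrxn = -259.5 kJ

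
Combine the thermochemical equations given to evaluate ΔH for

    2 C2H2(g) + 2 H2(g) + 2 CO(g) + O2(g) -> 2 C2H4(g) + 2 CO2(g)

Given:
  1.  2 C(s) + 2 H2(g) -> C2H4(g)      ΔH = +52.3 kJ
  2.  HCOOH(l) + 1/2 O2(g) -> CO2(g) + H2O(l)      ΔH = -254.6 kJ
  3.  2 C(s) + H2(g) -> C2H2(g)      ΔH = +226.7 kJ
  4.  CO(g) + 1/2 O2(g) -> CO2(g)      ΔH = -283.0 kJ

ΔH = -914.8 kJ

eq. 1 × 2: (2)·(+52.3) = +104.6 kJ
eq. 2: not needed.
eq. 3 reversed and × 2: (-2)·(+226.7) = -453.4 kJ
eq. 4 × 2: (2)·(-283.0) = -566.0 kJ
ΔH = (+104.6) + (-453.4) + (-566.0) = -914.8 kJ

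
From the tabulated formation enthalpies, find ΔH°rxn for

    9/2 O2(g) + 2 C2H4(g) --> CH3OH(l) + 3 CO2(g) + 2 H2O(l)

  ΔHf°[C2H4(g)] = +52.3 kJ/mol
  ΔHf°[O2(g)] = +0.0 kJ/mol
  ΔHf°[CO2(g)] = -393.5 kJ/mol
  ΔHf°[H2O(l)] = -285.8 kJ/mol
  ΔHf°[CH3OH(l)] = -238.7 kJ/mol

Products: 1·(-238.7) + 3·(-393.5) + 2·(-285.8) = -1990.8
Reactants: 9/2·(+0.0) + 2·(+52.3) = +104.6
ΔH°rxn = (-1990.8) − (+104.6) = -2095.4 kJ/mol

ΔH°rxn = -2095.4 kJ/mol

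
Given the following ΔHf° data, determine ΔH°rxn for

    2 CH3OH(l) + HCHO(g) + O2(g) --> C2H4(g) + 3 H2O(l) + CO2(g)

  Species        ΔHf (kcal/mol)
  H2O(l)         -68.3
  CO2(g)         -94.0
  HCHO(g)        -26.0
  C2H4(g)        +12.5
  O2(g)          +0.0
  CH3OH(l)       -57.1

Products: 1·(+12.5) + 3·(-68.3) + 1·(-94.0) = -286.4
Reactants: 2·(-57.1) + 1·(-26.0) + 1·(+0.0) = -140.2
ΔH°rxn = (-286.4) − (-140.2) = -146.2 kcal/mol

ΔH°rxn = -146.2 kcal/mol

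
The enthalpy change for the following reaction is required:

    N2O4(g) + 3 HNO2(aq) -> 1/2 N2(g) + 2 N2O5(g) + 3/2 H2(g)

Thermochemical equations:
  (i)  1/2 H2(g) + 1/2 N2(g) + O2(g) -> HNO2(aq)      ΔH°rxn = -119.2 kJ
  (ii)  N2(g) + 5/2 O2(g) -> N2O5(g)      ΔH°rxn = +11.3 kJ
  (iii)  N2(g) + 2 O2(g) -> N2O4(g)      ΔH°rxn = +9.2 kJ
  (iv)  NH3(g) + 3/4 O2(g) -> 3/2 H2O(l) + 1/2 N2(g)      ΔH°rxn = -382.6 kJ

(i) reversed and × 3: (-3)·(-119.2) = +357.6 kJ
(ii) × 2: (2)·(+11.3) = +22.6 kJ
(iii) reversed: -9.2 kJ
(iv): not needed.
Since enthalpy is a state function, ΔH°rxn = (-3)·(-119.2) + (2)·(+11.3) + (-1)·(+9.2) = 371.0 kJ

ΔH°rxn = 371.0 kJ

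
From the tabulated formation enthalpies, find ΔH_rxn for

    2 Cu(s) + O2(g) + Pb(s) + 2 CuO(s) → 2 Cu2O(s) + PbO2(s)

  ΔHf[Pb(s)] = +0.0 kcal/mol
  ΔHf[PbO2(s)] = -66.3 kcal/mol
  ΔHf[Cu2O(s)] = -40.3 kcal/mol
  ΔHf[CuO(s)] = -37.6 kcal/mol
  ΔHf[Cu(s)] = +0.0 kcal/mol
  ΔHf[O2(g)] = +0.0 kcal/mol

Products: 2·(-40.3) + 1·(-66.3) = -146.9
Reactants: 2·(+0.0) + 1·(+0.0) + 1·(+0.0) + 2·(-37.6) = -75.2
ΔH_rxn = (-146.9) − (-75.2) = -71.7 kcal/mol

ΔH_rxn = -71.7 kcal/mol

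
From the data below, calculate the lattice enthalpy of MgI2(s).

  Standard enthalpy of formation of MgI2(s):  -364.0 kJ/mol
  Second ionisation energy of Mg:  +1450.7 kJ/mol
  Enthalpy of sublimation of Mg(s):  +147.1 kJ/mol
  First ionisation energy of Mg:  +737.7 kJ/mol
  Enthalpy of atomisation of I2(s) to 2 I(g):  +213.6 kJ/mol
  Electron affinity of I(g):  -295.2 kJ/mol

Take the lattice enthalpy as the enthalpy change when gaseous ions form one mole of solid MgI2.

ΔHf° = 1·ΔHsub + 1·(ΣIE) + 1·D(I2) + 2·EA + U
-364.0 = 1·(+147.1) + 1·(+2188.4) + 1·(+213.6) + 2·(-295.2) + U
U = -364.0 − (+1958.7) = -2322.7 kJ/mol

U = -2322.7 kJ/mol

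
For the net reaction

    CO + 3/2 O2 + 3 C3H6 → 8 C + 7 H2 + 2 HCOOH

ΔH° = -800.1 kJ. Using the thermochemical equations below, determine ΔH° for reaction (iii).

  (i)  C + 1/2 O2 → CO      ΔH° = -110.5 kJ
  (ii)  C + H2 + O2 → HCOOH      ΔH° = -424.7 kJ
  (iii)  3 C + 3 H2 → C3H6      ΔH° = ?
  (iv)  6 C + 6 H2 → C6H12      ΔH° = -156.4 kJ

(i) reversed (CO must end up as a reactant): +110.5 kJ
(ii) × 2 (×2 to match 2 HCOOH in the target): (2)·(-424.7) = -849.4 kJ
(iii) reversed and × 3 (C3H6 must end up as a reactant; ×3 to match 3 C3H6 in the target): contributes −3·x
(iv): not needed (C6H12 appears nowhere else).
-800.1 = (+110.5) + (-849.4) − 3·x
x = (-800.1 − (-738.9)) / (-3) = 20.4 kJ

ΔH° = 20.4 kJ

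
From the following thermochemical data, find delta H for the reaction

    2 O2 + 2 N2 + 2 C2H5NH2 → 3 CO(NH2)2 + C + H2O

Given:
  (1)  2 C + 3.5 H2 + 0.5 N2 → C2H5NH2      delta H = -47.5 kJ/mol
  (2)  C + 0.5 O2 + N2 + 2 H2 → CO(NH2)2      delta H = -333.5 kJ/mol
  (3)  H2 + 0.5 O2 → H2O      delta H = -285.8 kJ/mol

(1) reversed and × 2: (-2)·(-47.5) = +95.0 kJ/mol
(2) × 3: (3)·(-333.5) = -1000.5 kJ/mol
(3) as written: -285.8 kJ/mol
By Hess's law, delta H = (+95.0) + (-1000.5) + (-285.8) = -1191.3 kJ/mol

delta H = -1191.3 kJ/mol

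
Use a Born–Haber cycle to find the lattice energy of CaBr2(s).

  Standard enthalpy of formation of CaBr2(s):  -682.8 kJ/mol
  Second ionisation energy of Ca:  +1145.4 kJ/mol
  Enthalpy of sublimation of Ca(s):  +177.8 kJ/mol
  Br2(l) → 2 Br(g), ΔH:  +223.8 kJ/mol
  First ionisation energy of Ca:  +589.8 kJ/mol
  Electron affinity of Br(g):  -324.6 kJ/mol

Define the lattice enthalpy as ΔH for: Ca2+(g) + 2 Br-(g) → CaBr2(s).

U = -2170.4 kJ/mol

ΔHf° = 1·ΔHsub + 1·(ΣIE) + 1·D(Br2) + 2·EA + U
-682.8 = 1·(+177.8) + 1·(+1735.2) + 1·(+223.8) + 2·(-324.6) + U
U = -682.8 − (+1487.6) = -2170.4 kJ/mol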